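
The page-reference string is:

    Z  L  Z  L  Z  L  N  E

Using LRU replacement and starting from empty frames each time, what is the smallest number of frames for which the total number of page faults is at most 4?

2

f=1: 8 faults
f=2: 4 faults
f=3: 4 faults
f=4: 4 faults
Smallest f with faults ≤ 4 is 2.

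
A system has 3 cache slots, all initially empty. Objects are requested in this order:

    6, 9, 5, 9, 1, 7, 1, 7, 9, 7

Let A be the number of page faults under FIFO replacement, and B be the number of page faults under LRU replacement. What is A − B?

Under FIFO: F F F . F F . . F . → 6 faults.
Under LRU: F F F . F F . . . . → 5 faults.
A − B = 6 − 5 = 1.

1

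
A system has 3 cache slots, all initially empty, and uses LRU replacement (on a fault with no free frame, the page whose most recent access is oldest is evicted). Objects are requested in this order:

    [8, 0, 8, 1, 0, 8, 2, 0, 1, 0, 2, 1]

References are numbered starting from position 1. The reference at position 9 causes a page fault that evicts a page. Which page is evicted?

pos 1: 8 -> miss, frames {8}
pos 2: 0 -> miss, frames {8,0}
pos 3: 8 -> hit
pos 4: 1 -> miss, frames {0,8,1}
pos 5: 0 -> hit
pos 6: 8 -> hit
pos 7: 2 -> miss, evict 1, frames {0,8,2}
pos 8: 0 -> hit
pos 9: 1 -> miss, evict 8, frames {2,0,1}
At position 9, page 8 is evicted.

8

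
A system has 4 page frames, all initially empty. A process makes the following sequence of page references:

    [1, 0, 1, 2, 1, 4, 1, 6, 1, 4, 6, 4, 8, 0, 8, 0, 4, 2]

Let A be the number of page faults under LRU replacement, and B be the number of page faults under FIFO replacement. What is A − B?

Under LRU: F F . F . F . F . . . . F F . . . F → 8 faults.
Under FIFO: F F . F . F . F F . . . F F . . F F → 10 faults.
A − B = 8 − 10 = -2.

-2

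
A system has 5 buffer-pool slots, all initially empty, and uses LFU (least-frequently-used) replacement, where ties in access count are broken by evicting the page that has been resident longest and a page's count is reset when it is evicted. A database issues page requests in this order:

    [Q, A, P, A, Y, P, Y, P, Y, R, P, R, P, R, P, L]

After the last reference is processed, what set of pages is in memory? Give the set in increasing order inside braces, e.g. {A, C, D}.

Q → miss, frames (Q)
A → miss, frames (Q A)
P → miss, frames (Q A P)
A → hit
Y → miss, frames (Q A P Y)
P → hit
Y → hit
P → hit
Y → hit
R → miss, frames (Q A P Y R)
P → hit
R → hit
P → hit
R → hit
P → hit
L → miss, evict Q, frames (A P Y R L)

{A, L, P, R, Y}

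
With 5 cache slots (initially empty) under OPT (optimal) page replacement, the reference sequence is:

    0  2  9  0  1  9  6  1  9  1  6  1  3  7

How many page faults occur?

7

0 → fault, frames (0)
2 → fault, frames (0 2)
9 → fault, frames (0 2 9)
0 → hit
1 → fault, frames (0 2 9 1)
9 → hit
6 → fault, frames (0 2 9 1 6)
1 → hit
9 → hit
1 → hit
6 → hit
1 → hit
3 → fault, evict 6, frames (0 2 9 1 3)
7 → fault, evict 3, frames (0 2 9 1 7)
Page faults: 7.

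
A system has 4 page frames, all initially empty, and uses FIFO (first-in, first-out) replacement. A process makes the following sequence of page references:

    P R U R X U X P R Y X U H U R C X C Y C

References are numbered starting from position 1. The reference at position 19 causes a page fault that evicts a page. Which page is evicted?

H

pos 1: P -> miss, frames (P)
pos 2: R -> miss, frames (P R)
pos 3: U -> miss, frames (P R U)
pos 4: R -> hit
pos 5: X -> miss, frames (P R U X)
pos 6: U -> hit
pos 7: X -> hit
pos 8: P -> hit
pos 9: R -> hit
pos 10: Y -> miss, evict P, frames (R U X Y)
pos 11: X -> hit
pos 12: U -> hit
pos 13: H -> miss, evict R, frames (U X Y H)
pos 14: U -> hit
pos 15: R -> miss, evict U, frames (X Y H R)
pos 16: C -> miss, evict X, frames (Y H R C)
pos 17: X -> miss, evict Y, frames (H R C X)
pos 18: C -> hit
pos 19: Y -> miss, evict H, frames (R C X Y)
At position 19, page H is evicted.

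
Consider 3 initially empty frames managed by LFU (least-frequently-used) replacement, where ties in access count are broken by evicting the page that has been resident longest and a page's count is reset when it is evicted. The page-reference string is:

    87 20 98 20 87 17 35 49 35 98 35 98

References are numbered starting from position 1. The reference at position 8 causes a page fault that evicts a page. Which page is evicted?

35

pos 1: 87: fault, frames [87]
pos 2: 20: fault, frames [87, 20]
pos 3: 98: fault, frames [87, 20, 98]
pos 4: 20: hit
pos 5: 87: hit
pos 6: 17: fault, evict 98, frames [87, 20, 17]
pos 7: 35: fault, evict 17, frames [87, 20, 35]
pos 8: 49: fault, evict 35, frames [87, 20, 49]
At position 8, page 35 is evicted.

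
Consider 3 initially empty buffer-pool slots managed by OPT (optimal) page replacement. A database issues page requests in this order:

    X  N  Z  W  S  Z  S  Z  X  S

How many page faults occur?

5

X -> fault, frames (X)
N -> fault, frames (X N)
Z -> fault, frames (X N Z)
W -> fault, evict N, frames (X Z W)
S -> fault, evict W, frames (X Z S)
Z -> hit
S -> hit
Z -> hit
X -> hit
S -> hit
Page faults: 5.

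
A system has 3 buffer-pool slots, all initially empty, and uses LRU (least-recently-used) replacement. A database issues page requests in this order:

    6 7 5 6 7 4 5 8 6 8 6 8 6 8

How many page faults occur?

6 -> miss, frames [6]
7 -> miss, frames [6, 7]
5 -> miss, frames [6, 7, 5]
6 -> hit
7 -> hit
4 -> miss, evict 5, frames [6, 7, 4]
5 -> miss, evict 6, frames [7, 4, 5]
8 -> miss, evict 7, frames [4, 5, 8]
6 -> miss, evict 4, frames [5, 8, 6]
8 -> hit
6 -> hit
8 -> hit
6 -> hit
8 -> hit
Page faults: 7.

7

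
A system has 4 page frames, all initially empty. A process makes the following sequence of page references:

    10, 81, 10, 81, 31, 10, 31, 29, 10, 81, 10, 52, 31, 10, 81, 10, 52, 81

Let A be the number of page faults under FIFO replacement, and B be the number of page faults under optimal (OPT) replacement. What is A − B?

Under FIFO: F F . . F . . F . . . F . F F . . . → 7 faults.
Under OPT: F F . . F . . F . . . F . . . . . . → 5 faults.
A − B = 7 − 5 = 2.

2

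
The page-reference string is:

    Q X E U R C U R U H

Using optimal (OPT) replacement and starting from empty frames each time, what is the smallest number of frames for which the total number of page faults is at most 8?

2

f=1: 10 faults
f=2: 8 faults
f=3: 7 faults
f=4: 7 faults
f=5: 7 faults
f=6: 7 faults
f=7: 7 faults
Smallest f with faults ≤ 8 is 2.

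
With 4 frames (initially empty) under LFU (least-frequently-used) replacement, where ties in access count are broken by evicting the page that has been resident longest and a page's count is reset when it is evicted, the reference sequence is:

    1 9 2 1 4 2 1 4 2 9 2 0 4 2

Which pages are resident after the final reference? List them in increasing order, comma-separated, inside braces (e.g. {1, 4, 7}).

{0, 1, 2, 4}

1: miss, frames [1]
9: miss, frames [1, 9]
2: miss, frames [1, 9, 2]
1: hit
4: miss, frames [1, 9, 2, 4]
2: hit
1: hit
4: hit
2: hit
9: hit
2: hit
0: miss, evict 9, frames [1, 2, 4, 0]
4: hit
2: hit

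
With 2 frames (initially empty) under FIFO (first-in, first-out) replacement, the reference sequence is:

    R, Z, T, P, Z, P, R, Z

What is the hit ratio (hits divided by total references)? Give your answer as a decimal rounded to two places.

0.25

R: fault, frames {R}
Z: fault, frames {R,Z}
T: fault, evict R, frames {Z,T}
P: fault, evict Z, frames {T,P}
Z: fault, evict T, frames {P,Z}
P: hit
R: fault, evict P, frames {Z,R}
Z: hit
Hits: 2 of 8 references → 2/8 = 0.2500.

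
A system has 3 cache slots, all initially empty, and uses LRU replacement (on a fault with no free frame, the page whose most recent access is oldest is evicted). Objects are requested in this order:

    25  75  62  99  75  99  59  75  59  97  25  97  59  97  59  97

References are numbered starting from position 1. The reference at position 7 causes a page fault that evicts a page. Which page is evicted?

62

pos 1: 25 -> fault, frames {25}
pos 2: 75 -> fault, frames {25,75}
pos 3: 62 -> fault, frames {25,75,62}
pos 4: 99 -> fault, evict 25, frames {75,62,99}
pos 5: 75 -> hit
pos 6: 99 -> hit
pos 7: 59 -> fault, evict 62, frames {75,99,59}
At position 7, page 62 is evicted.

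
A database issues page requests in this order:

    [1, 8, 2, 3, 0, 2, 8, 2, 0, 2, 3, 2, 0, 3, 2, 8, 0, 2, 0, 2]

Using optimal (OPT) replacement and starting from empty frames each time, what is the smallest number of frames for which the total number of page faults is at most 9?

3

f=1: 20 faults
f=2: 12 faults
f=3: 7 faults
f=4: 5 faults
f=5: 5 faults
Smallest f with faults ≤ 9 is 3.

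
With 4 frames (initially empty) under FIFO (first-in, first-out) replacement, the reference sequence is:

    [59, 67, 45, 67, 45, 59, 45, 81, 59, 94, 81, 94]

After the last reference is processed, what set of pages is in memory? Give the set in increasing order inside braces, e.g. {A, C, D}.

59: fault, frames (59)
67: fault, frames (59 67)
45: fault, frames (59 67 45)
67: hit
45: hit
59: hit
45: hit
81: fault, frames (59 67 45 81)
59: hit
94: fault, evict 59, frames (67 45 81 94)
81: hit
94: hit

{45, 67, 81, 94}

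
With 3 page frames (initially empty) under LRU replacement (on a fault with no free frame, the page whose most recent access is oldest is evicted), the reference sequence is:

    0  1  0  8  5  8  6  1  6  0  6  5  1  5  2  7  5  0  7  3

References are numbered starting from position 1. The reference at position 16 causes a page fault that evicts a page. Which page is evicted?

1

pos 1: 0: miss, frames [0]
pos 2: 1: miss, frames [0, 1]
pos 3: 0: hit
pos 4: 8: miss, frames [1, 0, 8]
pos 5: 5: miss, evict 1, frames [0, 8, 5]
pos 6: 8: hit
pos 7: 6: miss, evict 0, frames [5, 8, 6]
pos 8: 1: miss, evict 5, frames [8, 6, 1]
pos 9: 6: hit
pos 10: 0: miss, evict 8, frames [1, 6, 0]
pos 11: 6: hit
pos 12: 5: miss, evict 1, frames [0, 6, 5]
pos 13: 1: miss, evict 0, frames [6, 5, 1]
pos 14: 5: hit
pos 15: 2: miss, evict 6, frames [1, 5, 2]
pos 16: 7: miss, evict 1, frames [5, 2, 7]
At position 16, page 1 is evicted.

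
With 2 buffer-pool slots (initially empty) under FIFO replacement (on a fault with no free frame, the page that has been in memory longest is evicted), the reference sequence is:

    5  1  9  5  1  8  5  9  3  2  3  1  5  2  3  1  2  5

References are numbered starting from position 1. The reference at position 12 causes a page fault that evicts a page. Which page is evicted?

pos 1: 5 → miss, frames [5]
pos 2: 1 → miss, frames [5, 1]
pos 3: 9 → miss, evict 5, frames [1, 9]
pos 4: 5 → miss, evict 1, frames [9, 5]
pos 5: 1 → miss, evict 9, frames [5, 1]
pos 6: 8 → miss, evict 5, frames [1, 8]
pos 7: 5 → miss, evict 1, frames [8, 5]
pos 8: 9 → miss, evict 8, frames [5, 9]
pos 9: 3 → miss, evict 5, frames [9, 3]
pos 10: 2 → miss, evict 9, frames [3, 2]
pos 11: 3 → hit
pos 12: 1 → miss, evict 3, frames [2, 1]
At position 12, page 3 is evicted.

3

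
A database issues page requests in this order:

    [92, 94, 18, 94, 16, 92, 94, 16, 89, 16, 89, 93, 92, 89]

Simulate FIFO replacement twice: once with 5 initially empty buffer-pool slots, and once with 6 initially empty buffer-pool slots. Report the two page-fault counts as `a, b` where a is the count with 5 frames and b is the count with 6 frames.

7, 6

5 frames: F F F . F . . . F . . F F . → 7 faults.
6 frames: F F F . F . . . F . . F . . → 6 faults.
6 < 7: adding a frame reduced faults, as is typical.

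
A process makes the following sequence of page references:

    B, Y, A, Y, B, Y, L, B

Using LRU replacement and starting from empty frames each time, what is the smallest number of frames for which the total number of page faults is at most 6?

f=1: 8 faults
f=2: 6 faults
f=3: 4 faults
f=4: 4 faults
Smallest f with faults ≤ 6 is 2.

2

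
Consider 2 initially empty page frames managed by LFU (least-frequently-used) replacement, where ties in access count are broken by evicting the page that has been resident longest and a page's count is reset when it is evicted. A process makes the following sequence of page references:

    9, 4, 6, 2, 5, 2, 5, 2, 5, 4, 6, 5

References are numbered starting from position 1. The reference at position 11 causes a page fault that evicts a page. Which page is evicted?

pos 1: 9 -> miss, frames [9]
pos 2: 4 -> miss, frames [9, 4]
pos 3: 6 -> miss, evict 9, frames [4, 6]
pos 4: 2 -> miss, evict 4, frames [6, 2]
pos 5: 5 -> miss, evict 6, frames [2, 5]
pos 6: 2 -> hit
pos 7: 5 -> hit
pos 8: 2 -> hit
pos 9: 5 -> hit
pos 10: 4 -> miss, evict 2, frames [5, 4]
pos 11: 6 -> miss, evict 4, frames [5, 6]
At position 11, page 4 is evicted.

4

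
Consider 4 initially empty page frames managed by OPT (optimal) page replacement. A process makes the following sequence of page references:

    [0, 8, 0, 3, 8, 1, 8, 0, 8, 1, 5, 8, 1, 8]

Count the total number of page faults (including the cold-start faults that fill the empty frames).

5

0 → fault, frames {0}
8 → fault, frames {0,8}
0 → hit
3 → fault, frames {0,8,3}
8 → hit
1 → fault, frames {0,8,3,1}
8 → hit
0 → hit
8 → hit
1 → hit
5 → fault, evict 3, frames {0,8,1,5}
8 → hit
1 → hit
8 → hit
Page faults: 5.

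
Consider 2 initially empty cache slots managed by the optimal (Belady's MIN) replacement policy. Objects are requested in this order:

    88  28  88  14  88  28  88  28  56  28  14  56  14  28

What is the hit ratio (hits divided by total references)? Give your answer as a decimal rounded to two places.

88 → fault, frames (88)
28 → fault, frames (88 28)
88 → hit
14 → fault, evict 28, frames (88 14)
88 → hit
28 → fault, evict 14, frames (88 28)
88 → hit
28 → hit
56 → fault, evict 88, frames (28 56)
28 → hit
14 → fault, evict 28, frames (56 14)
56 → hit
14 → hit
28 → fault, evict 14, frames (56 28)
Hits: 7 of 14 references → 7/14 = 0.5000.

0.50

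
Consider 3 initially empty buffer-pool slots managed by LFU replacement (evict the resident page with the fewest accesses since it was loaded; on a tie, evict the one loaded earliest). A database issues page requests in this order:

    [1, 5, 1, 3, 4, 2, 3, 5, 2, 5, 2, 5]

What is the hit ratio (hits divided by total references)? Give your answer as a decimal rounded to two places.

0.33

1 → fault, frames (1)
5 → fault, frames (1 5)
1 → hit
3 → fault, frames (1 5 3)
4 → fault, evict 5, frames (1 3 4)
2 → fault, evict 3, frames (1 4 2)
3 → fault, evict 4, frames (1 2 3)
5 → fault, evict 2, frames (1 3 5)
2 → fault, evict 3, frames (1 5 2)
5 → hit
2 → hit
5 → hit
Hits: 4 of 12 references → 4/12 = 0.3333.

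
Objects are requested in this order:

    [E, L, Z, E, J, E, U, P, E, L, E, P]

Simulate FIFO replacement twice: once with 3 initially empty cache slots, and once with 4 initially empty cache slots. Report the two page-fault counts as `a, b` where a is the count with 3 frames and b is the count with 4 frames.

9, 8

3 frames: F F F . F F F F . F F . → 9 faults.
4 frames: F F F . F . F F F F . . → 8 faults.
8 < 9: adding a frame reduced faults, as is typical.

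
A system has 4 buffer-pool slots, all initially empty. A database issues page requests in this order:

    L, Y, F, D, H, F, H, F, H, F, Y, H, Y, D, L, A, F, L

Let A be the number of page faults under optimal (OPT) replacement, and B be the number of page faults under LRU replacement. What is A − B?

-1

Under OPT: F F F F F . . . . . . . . . F F . . → 7 faults.
Under LRU: F F F F F . . . . . . . . . F F F . → 8 faults.
A − B = 7 − 8 = -1.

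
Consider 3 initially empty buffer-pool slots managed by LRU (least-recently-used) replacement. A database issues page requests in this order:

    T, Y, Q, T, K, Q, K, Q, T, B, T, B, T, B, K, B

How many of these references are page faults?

6

T: miss, frames [T]
Y: miss, frames [T, Y]
Q: miss, frames [T, Y, Q]
T: hit
K: miss, evict Y, frames [Q, T, K]
Q: hit
K: hit
Q: hit
T: hit
B: miss, evict K, frames [Q, T, B]
T: hit
B: hit
T: hit
B: hit
K: miss, evict Q, frames [T, B, K]
B: hit
Page faults: 6.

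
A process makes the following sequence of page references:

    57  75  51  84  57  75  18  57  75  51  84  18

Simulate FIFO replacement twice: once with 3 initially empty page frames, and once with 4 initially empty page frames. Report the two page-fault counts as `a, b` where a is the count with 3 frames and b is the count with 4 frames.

9, 10

3 frames: F F F F F F F . . F F . → 9 faults.
4 frames: F F F F . . F F F F F F → 10 faults.
10 > 9: adding a frame increased faults — Belady's anomaly.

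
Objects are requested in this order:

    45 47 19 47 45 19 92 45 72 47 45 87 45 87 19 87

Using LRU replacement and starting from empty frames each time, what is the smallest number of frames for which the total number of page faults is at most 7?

f=1: 16 faults
f=2: 12 faults
f=3: 8 faults
f=4: 8 faults
f=5: 7 faults
f=6: 6 faults
Smallest f with faults ≤ 7 is 5.

5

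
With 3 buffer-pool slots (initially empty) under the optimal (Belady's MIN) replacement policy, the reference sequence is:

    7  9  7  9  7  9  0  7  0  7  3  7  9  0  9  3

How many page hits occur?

11

7 -> fault, frames (7)
9 -> fault, frames (7 9)
7 -> hit
9 -> hit
7 -> hit
9 -> hit
0 -> fault, frames (7 9 0)
7 -> hit
0 -> hit
7 -> hit
3 -> fault, evict 0, frames (7 9 3)
7 -> hit
9 -> hit
0 -> fault, evict 7, frames (9 3 0)
9 -> hit
3 -> hit
Hits: 11.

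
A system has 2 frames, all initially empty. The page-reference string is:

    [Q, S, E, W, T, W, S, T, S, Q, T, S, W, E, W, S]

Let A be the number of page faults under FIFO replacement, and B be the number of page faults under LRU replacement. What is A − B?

-1

Under FIFO: F F F F F . F . . F F F F F . F → 12 faults.
Under LRU: F F F F F . F F . F F F F F . F → 13 faults.
A − B = 12 − 13 = -1.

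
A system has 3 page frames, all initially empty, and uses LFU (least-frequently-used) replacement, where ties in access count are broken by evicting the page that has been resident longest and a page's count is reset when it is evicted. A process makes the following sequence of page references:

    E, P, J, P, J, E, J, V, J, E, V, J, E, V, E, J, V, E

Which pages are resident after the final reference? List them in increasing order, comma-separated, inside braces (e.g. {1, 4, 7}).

E -> miss, frames {E}
P -> miss, frames {E,P}
J -> miss, frames {E,P,J}
P -> hit
J -> hit
E -> hit
J -> hit
V -> miss, evict E, frames {P,J,V}
J -> hit
E -> miss, evict V, frames {P,J,E}
V -> miss, evict E, frames {P,J,V}
J -> hit
E -> miss, evict V, frames {P,J,E}
V -> miss, evict E, frames {P,J,V}
E -> miss, evict V, frames {P,J,E}
J -> hit
V -> miss, evict E, frames {P,J,V}
E -> miss, evict V, frames {P,J,E}

{E, J, P}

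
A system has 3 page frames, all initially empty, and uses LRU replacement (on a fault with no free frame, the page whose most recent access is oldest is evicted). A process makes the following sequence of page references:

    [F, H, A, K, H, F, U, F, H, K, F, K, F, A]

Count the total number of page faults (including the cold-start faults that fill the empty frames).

8

F → fault, frames (F)
H → fault, frames (F H)
A → fault, frames (F H A)
K → fault, evict F, frames (H A K)
H → hit
F → fault, evict A, frames (K H F)
U → fault, evict K, frames (H F U)
F → hit
H → hit
K → fault, evict U, frames (F H K)
F → hit
K → hit
F → hit
A → fault, evict H, frames (K F A)
Page faults: 8.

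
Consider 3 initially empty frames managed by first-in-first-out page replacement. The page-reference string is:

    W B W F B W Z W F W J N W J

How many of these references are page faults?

7

W: fault, frames {W}
B: fault, frames {W,B}
W: hit
F: fault, frames {W,B,F}
B: hit
W: hit
Z: fault, evict W, frames {B,F,Z}
W: fault, evict B, frames {F,Z,W}
F: hit
W: hit
J: fault, evict F, frames {Z,W,J}
N: fault, evict Z, frames {W,J,N}
W: hit
J: hit
Page faults: 7.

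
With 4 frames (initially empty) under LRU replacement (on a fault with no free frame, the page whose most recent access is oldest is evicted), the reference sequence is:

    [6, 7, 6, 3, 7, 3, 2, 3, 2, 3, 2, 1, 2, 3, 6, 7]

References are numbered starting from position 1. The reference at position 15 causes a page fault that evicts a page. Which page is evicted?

pos 1: 6 → miss, frames {6}
pos 2: 7 → miss, frames {6,7}
pos 3: 6 → hit
pos 4: 3 → miss, frames {7,6,3}
pos 5: 7 → hit
pos 6: 3 → hit
pos 7: 2 → miss, frames {6,7,3,2}
pos 8: 3 → hit
pos 9: 2 → hit
pos 10: 3 → hit
pos 11: 2 → hit
pos 12: 1 → miss, evict 6, frames {7,3,2,1}
pos 13: 2 → hit
pos 14: 3 → hit
pos 15: 6 → miss, evict 7, frames {1,2,3,6}
At position 15, page 7 is evicted.

7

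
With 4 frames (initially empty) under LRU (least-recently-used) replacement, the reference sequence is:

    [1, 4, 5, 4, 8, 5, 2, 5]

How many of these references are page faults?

1: miss, frames {1}
4: miss, frames {1,4}
5: miss, frames {1,4,5}
4: hit
8: miss, frames {1,5,4,8}
5: hit
2: miss, evict 1, frames {4,8,5,2}
5: hit
Page faults: 5.

5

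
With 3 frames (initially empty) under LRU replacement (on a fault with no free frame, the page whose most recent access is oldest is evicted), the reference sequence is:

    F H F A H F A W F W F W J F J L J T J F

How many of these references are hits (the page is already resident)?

12

F: fault, frames [F]
H: fault, frames [F, H]
F: hit
A: fault, frames [H, F, A]
H: hit
F: hit
A: hit
W: fault, evict H, frames [F, A, W]
F: hit
W: hit
F: hit
W: hit
J: fault, evict A, frames [F, W, J]
F: hit
J: hit
L: fault, evict W, frames [F, J, L]
J: hit
T: fault, evict F, frames [L, J, T]
J: hit
F: fault, evict L, frames [T, J, F]
Hits: 12.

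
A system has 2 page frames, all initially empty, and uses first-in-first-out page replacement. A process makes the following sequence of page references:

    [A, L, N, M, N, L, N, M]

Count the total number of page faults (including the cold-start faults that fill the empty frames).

A -> fault, frames (A)
L -> fault, frames (A L)
N -> fault, evict A, frames (L N)
M -> fault, evict L, frames (N M)
N -> hit
L -> fault, evict N, frames (M L)
N -> fault, evict M, frames (L N)
M -> fault, evict L, frames (N M)
Page faults: 7.

7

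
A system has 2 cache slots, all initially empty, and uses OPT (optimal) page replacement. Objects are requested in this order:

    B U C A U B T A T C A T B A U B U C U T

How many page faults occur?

12

B → miss, frames [B]
U → miss, frames [B, U]
C → miss, evict B, frames [U, C]
A → miss, evict C, frames [U, A]
U → hit
B → miss, evict U, frames [A, B]
T → miss, evict B, frames [A, T]
A → hit
T → hit
C → miss, evict T, frames [A, C]
A → hit
T → miss, evict C, frames [A, T]
B → miss, evict T, frames [A, B]
A → hit
U → miss, evict A, frames [B, U]
B → hit
U → hit
C → miss, evict B, frames [U, C]
U → hit
T → miss, evict C, frames [U, T]
Page faults: 12.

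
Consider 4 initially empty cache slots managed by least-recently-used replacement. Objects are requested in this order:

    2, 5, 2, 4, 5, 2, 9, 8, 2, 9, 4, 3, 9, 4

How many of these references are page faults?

7

2: fault, frames [2]
5: fault, frames [2, 5]
2: hit
4: fault, frames [5, 2, 4]
5: hit
2: hit
9: fault, frames [4, 5, 2, 9]
8: fault, evict 4, frames [5, 2, 9, 8]
2: hit
9: hit
4: fault, evict 5, frames [8, 2, 9, 4]
3: fault, evict 8, frames [2, 9, 4, 3]
9: hit
4: hit
Page faults: 7.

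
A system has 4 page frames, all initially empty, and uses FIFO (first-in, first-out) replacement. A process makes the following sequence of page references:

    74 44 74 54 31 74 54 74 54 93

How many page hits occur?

74 → fault, frames {74}
44 → fault, frames {74,44}
74 → hit
54 → fault, frames {74,44,54}
31 → fault, frames {74,44,54,31}
74 → hit
54 → hit
74 → hit
54 → hit
93 → fault, evict 74, frames {44,54,31,93}
Hits: 5.

5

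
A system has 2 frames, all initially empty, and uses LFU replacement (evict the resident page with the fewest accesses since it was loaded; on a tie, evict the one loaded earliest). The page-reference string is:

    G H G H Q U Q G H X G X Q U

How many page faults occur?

11

G → miss, frames (G)
H → miss, frames (G H)
G → hit
H → hit
Q → miss, evict G, frames (H Q)
U → miss, evict Q, frames (H U)
Q → miss, evict U, frames (H Q)
G → miss, evict Q, frames (H G)
H → hit
X → miss, evict G, frames (H X)
G → miss, evict X, frames (H G)
X → miss, evict G, frames (H X)
Q → miss, evict X, frames (H Q)
U → miss, evict Q, frames (H U)
Page faults: 11.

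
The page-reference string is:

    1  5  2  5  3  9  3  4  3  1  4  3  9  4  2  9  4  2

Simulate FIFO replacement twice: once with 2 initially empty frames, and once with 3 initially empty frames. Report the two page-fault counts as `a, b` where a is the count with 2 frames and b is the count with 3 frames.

16, 11

2 frames: F F F . F F . F F F F F F F F F F F → 16 faults.
3 frames: F F F . F F . F . F . F F F F . . . → 11 faults.
11 < 16: adding a frame reduced faults, as is typical.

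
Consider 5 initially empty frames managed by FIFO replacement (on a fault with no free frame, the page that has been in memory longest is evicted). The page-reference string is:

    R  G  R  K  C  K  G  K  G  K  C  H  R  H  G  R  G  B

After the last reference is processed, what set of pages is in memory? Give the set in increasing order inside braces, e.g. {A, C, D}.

{B, C, G, H, K}

R: miss, frames {R}
G: miss, frames {R,G}
R: hit
K: miss, frames {R,G,K}
C: miss, frames {R,G,K,C}
K: hit
G: hit
K: hit
G: hit
K: hit
C: hit
H: miss, frames {R,G,K,C,H}
R: hit
H: hit
G: hit
R: hit
G: hit
B: miss, evict R, frames {G,K,C,H,B}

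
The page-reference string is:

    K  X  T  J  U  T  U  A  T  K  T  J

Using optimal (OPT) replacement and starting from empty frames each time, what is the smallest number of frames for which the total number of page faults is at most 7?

f=1: 12 faults
f=2: 8 faults
f=3: 7 faults
f=4: 6 faults
f=5: 6 faults
f=6: 6 faults
Smallest f with faults ≤ 7 is 3.

3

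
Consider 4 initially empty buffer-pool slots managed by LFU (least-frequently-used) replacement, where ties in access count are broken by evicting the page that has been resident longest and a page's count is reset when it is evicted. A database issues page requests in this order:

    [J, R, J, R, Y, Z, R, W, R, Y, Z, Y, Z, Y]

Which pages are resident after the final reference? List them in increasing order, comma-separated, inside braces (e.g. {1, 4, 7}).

J → fault, frames {J}
R → fault, frames {J,R}
J → hit
R → hit
Y → fault, frames {J,R,Y}
Z → fault, frames {J,R,Y,Z}
R → hit
W → fault, evict Y, frames {J,R,Z,W}
R → hit
Y → fault, evict Z, frames {J,R,W,Y}
Z → fault, evict W, frames {J,R,Y,Z}
Y → hit
Z → hit
Y → hit

{J, R, Y, Z}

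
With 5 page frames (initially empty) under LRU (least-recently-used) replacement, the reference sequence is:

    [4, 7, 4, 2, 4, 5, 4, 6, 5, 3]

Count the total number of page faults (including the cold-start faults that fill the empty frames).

6

4 -> fault, frames (4)
7 -> fault, frames (4 7)
4 -> hit
2 -> fault, frames (7 4 2)
4 -> hit
5 -> fault, frames (7 2 4 5)
4 -> hit
6 -> fault, frames (7 2 5 4 6)
5 -> hit
3 -> fault, evict 7, frames (2 4 6 5 3)
Page faults: 6.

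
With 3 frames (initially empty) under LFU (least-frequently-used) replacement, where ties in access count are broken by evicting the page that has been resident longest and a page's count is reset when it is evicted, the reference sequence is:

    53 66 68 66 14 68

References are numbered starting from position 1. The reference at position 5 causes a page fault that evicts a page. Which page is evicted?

53

pos 1: 53: fault, frames [53]
pos 2: 66: fault, frames [53, 66]
pos 3: 68: fault, frames [53, 66, 68]
pos 4: 66: hit
pos 5: 14: fault, evict 53, frames [66, 68, 14]
At position 5, page 53 is evicted.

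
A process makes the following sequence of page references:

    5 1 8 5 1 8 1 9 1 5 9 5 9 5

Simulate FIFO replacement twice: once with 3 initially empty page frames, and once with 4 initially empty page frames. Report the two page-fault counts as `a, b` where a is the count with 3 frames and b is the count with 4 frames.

3 frames: F F F . . . . F . F . . . . → 5 faults.
4 frames: F F F . . . . F . . . . . . → 4 faults.
4 < 5: adding a frame reduced faults, as is typical.

5, 4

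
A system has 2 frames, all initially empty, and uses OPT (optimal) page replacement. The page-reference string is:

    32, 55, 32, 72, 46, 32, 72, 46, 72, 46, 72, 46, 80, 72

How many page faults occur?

32 → miss, frames (32)
55 → miss, frames (32 55)
32 → hit
72 → miss, evict 55, frames (32 72)
46 → miss, evict 72, frames (32 46)
32 → hit
72 → miss, evict 32, frames (46 72)
46 → hit
72 → hit
46 → hit
72 → hit
46 → hit
80 → miss, evict 46, frames (72 80)
72 → hit
Page faults: 6.

6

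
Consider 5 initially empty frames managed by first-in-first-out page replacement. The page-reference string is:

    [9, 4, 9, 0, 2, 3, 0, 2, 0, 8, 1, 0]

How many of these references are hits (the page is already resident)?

5

9 -> miss, frames {9}
4 -> miss, frames {9,4}
9 -> hit
0 -> miss, frames {9,4,0}
2 -> miss, frames {9,4,0,2}
3 -> miss, frames {9,4,0,2,3}
0 -> hit
2 -> hit
0 -> hit
8 -> miss, evict 9, frames {4,0,2,3,8}
1 -> miss, evict 4, frames {0,2,3,8,1}
0 -> hit
Hits: 5.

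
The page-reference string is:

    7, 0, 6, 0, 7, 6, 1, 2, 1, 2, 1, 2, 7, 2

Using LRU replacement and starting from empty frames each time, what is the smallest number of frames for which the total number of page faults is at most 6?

f=1: 14 faults
f=2: 8 faults
f=3: 6 faults
f=4: 5 faults
f=5: 5 faults
Smallest f with faults ≤ 6 is 3.

3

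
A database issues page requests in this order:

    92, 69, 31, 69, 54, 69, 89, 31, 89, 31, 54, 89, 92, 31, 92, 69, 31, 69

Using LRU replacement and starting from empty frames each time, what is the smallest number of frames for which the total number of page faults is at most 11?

3

f=1: 18 faults
f=2: 12 faults
f=3: 10 faults
f=4: 7 faults
f=5: 5 faults
Smallest f with faults ≤ 11 is 3.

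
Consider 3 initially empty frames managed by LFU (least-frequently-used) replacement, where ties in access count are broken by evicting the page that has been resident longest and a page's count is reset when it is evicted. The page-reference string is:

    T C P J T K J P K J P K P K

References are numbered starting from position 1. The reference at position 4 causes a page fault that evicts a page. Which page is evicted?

pos 1: T -> miss, frames {T}
pos 2: C -> miss, frames {T,C}
pos 3: P -> miss, frames {T,C,P}
pos 4: J -> miss, evict T, frames {C,P,J}
At position 4, page T is evicted.

T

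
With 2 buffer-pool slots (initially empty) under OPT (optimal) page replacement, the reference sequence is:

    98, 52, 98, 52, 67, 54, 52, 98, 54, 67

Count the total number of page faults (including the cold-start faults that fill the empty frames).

98 → fault, frames [98]
52 → fault, frames [98, 52]
98 → hit
52 → hit
67 → fault, evict 98, frames [52, 67]
54 → fault, evict 67, frames [52, 54]
52 → hit
98 → fault, evict 52, frames [54, 98]
54 → hit
67 → fault, evict 98, frames [54, 67]
Page faults: 6.

6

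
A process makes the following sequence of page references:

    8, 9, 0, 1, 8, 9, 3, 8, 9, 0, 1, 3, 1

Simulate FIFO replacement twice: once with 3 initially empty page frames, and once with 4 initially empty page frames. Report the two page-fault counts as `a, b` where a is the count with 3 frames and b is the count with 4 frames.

9, 10

3 frames: F F F F F F F . . F F . . → 9 faults.
4 frames: F F F F . . F F F F F F . → 10 faults.
10 > 9: adding a frame increased faults — Belady's anomaly.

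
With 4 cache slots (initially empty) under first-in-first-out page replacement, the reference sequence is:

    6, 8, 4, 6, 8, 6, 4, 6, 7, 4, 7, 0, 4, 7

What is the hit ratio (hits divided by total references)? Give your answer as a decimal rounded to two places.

0.64

6 -> fault, frames (6)
8 -> fault, frames (6 8)
4 -> fault, frames (6 8 4)
6 -> hit
8 -> hit
6 -> hit
4 -> hit
6 -> hit
7 -> fault, frames (6 8 4 7)
4 -> hit
7 -> hit
0 -> fault, evict 6, frames (8 4 7 0)
4 -> hit
7 -> hit
Hits: 9 of 14 references → 9/14 = 0.6429.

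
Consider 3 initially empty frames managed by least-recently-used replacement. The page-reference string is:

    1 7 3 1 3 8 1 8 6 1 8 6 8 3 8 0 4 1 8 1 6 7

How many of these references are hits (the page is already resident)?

1 -> miss, frames (1)
7 -> miss, frames (1 7)
3 -> miss, frames (1 7 3)
1 -> hit
3 -> hit
8 -> miss, evict 7, frames (1 3 8)
1 -> hit
8 -> hit
6 -> miss, evict 3, frames (1 8 6)
1 -> hit
8 -> hit
6 -> hit
8 -> hit
3 -> miss, evict 1, frames (6 8 3)
8 -> hit
0 -> miss, evict 6, frames (3 8 0)
4 -> miss, evict 3, frames (8 0 4)
1 -> miss, evict 8, frames (0 4 1)
8 -> miss, evict 0, frames (4 1 8)
1 -> hit
6 -> miss, evict 4, frames (8 1 6)
7 -> miss, evict 8, frames (1 6 7)
Hits: 10.

10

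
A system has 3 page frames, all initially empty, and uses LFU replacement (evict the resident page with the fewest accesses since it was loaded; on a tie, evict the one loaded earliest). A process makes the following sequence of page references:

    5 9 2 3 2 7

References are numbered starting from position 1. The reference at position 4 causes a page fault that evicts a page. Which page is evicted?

pos 1: 5: fault, frames (5)
pos 2: 9: fault, frames (5 9)
pos 3: 2: fault, frames (5 9 2)
pos 4: 3: fault, evict 5, frames (9 2 3)
At position 4, page 5 is evicted.

5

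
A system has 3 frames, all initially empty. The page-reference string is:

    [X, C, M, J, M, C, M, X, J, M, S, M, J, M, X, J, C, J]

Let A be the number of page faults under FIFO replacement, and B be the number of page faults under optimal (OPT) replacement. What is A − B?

2

Under FIFO: F F F F . . . F . . F F F . F . F . → 10 faults.
Under OPT: F F F F . . . F . . F . . . F . F . → 8 faults.
A − B = 10 − 8 = 2.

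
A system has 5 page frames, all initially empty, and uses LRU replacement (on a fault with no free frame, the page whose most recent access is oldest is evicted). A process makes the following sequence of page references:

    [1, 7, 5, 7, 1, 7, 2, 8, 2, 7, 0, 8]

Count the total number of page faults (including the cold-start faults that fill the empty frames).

6

1 → fault, frames (1)
7 → fault, frames (1 7)
5 → fault, frames (1 7 5)
7 → hit
1 → hit
7 → hit
2 → fault, frames (5 1 7 2)
8 → fault, frames (5 1 7 2 8)
2 → hit
7 → hit
0 → fault, evict 5, frames (1 8 2 7 0)
8 → hit
Page faults: 6.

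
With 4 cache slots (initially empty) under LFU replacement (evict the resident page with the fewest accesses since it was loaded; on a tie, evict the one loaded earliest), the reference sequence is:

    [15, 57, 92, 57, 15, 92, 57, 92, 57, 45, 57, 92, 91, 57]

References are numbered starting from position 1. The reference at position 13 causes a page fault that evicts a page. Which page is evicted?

45

pos 1: 15 → miss, frames {15}
pos 2: 57 → miss, frames {15,57}
pos 3: 92 → miss, frames {15,57,92}
pos 4: 57 → hit
pos 5: 15 → hit
pos 6: 92 → hit
pos 7: 57 → hit
pos 8: 92 → hit
pos 9: 57 → hit
pos 10: 45 → miss, frames {15,57,92,45}
pos 11: 57 → hit
pos 12: 92 → hit
pos 13: 91 → miss, evict 45, frames {15,57,92,91}
At position 13, page 45 is evicted.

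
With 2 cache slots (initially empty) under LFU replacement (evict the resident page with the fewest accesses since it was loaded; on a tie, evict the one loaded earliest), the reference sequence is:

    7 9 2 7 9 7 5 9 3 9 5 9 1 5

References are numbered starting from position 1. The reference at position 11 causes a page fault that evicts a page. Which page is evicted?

pos 1: 7: fault, frames (7)
pos 2: 9: fault, frames (7 9)
pos 3: 2: fault, evict 7, frames (9 2)
pos 4: 7: fault, evict 9, frames (2 7)
pos 5: 9: fault, evict 2, frames (7 9)
pos 6: 7: hit
pos 7: 5: fault, evict 9, frames (7 5)
pos 8: 9: fault, evict 5, frames (7 9)
pos 9: 3: fault, evict 9, frames (7 3)
pos 10: 9: fault, evict 3, frames (7 9)
pos 11: 5: fault, evict 9, frames (7 5)
At position 11, page 9 is evicted.

9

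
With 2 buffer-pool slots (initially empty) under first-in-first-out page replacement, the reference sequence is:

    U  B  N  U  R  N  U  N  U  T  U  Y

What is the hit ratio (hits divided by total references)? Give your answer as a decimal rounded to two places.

0.25

U -> miss, frames [U]
B -> miss, frames [U, B]
N -> miss, evict U, frames [B, N]
U -> miss, evict B, frames [N, U]
R -> miss, evict N, frames [U, R]
N -> miss, evict U, frames [R, N]
U -> miss, evict R, frames [N, U]
N -> hit
U -> hit
T -> miss, evict N, frames [U, T]
U -> hit
Y -> miss, evict U, frames [T, Y]
Hits: 3 of 12 references → 3/12 = 0.2500.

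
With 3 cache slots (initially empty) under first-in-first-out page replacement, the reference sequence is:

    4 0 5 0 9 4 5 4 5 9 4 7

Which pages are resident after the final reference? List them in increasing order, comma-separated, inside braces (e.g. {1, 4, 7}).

4: fault, frames (4)
0: fault, frames (4 0)
5: fault, frames (4 0 5)
0: hit
9: fault, evict 4, frames (0 5 9)
4: fault, evict 0, frames (5 9 4)
5: hit
4: hit
5: hit
9: hit
4: hit
7: fault, evict 5, frames (9 4 7)

{4, 7, 9}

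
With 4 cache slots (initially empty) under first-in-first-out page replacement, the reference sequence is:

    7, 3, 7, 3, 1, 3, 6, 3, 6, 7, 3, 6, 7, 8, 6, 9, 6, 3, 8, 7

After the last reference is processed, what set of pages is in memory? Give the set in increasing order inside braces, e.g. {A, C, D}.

7 → fault, frames [7]
3 → fault, frames [7, 3]
7 → hit
3 → hit
1 → fault, frames [7, 3, 1]
3 → hit
6 → fault, frames [7, 3, 1, 6]
3 → hit
6 → hit
7 → hit
3 → hit
6 → hit
7 → hit
8 → fault, evict 7, frames [3, 1, 6, 8]
6 → hit
9 → fault, evict 3, frames [1, 6, 8, 9]
6 → hit
3 → fault, evict 1, frames [6, 8, 9, 3]
8 → hit
7 → fault, evict 6, frames [8, 9, 3, 7]

{3, 7, 8, 9}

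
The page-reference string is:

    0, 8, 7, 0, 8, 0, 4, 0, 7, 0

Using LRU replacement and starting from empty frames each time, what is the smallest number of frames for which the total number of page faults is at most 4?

4

f=1: 10 faults
f=2: 7 faults
f=3: 5 faults
f=4: 4 faults
Smallest f with faults ≤ 4 is 4.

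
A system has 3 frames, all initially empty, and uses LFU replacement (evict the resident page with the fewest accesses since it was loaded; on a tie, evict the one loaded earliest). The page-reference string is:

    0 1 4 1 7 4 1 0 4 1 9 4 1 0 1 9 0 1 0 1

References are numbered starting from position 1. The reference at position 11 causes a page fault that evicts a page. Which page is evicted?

pos 1: 0 -> fault, frames (0)
pos 2: 1 -> fault, frames (0 1)
pos 3: 4 -> fault, frames (0 1 4)
pos 4: 1 -> hit
pos 5: 7 -> fault, evict 0, frames (1 4 7)
pos 6: 4 -> hit
pos 7: 1 -> hit
pos 8: 0 -> fault, evict 7, frames (1 4 0)
pos 9: 4 -> hit
pos 10: 1 -> hit
pos 11: 9 -> fault, evict 0, frames (1 4 9)
At position 11, page 0 is evicted.

0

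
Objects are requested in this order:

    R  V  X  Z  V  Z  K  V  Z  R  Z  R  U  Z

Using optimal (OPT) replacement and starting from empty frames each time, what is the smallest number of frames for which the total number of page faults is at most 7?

3

f=1: 14 faults
f=2: 8 faults
f=3: 7 faults
f=4: 6 faults
f=5: 6 faults
f=6: 6 faults
Smallest f with faults ≤ 7 is 3.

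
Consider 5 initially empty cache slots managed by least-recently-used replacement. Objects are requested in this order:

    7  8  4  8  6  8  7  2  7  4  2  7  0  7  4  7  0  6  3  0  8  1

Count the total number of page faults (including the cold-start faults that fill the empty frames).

10

7 -> fault, frames [7]
8 -> fault, frames [7, 8]
4 -> fault, frames [7, 8, 4]
8 -> hit
6 -> fault, frames [7, 4, 8, 6]
8 -> hit
7 -> hit
2 -> fault, frames [4, 6, 8, 7, 2]
7 -> hit
4 -> hit
2 -> hit
7 -> hit
0 -> fault, evict 6, frames [8, 4, 2, 7, 0]
7 -> hit
4 -> hit
7 -> hit
0 -> hit
6 -> fault, evict 8, frames [2, 4, 7, 0, 6]
3 -> fault, evict 2, frames [4, 7, 0, 6, 3]
0 -> hit
8 -> fault, evict 4, frames [7, 6, 3, 0, 8]
1 -> fault, evict 7, frames [6, 3, 0, 8, 1]
Page faults: 10.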